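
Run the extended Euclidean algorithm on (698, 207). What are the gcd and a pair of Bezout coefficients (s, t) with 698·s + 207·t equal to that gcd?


Euclidean algorithm on (698, 207) — divide until remainder is 0:
  698 = 3 · 207 + 77
  207 = 2 · 77 + 53
  77 = 1 · 53 + 24
  53 = 2 · 24 + 5
  24 = 4 · 5 + 4
  5 = 1 · 4 + 1
  4 = 4 · 1 + 0
gcd(698, 207) = 1.
Track Bezout coefficients alongside the remainders: start with r₀ = 698 = a·1 + b·0 (s = 1, t = 0) and r₁ = 207 = a·0 + b·1 (s = 0, t = 1); each new remainder r_{k+1} = r_{k-1} − q_k·r_k inherits s_{k+1} = s_{k-1} − q_k·s_k, t_{k+1} = t_{k-1} − q_k·t_k, so r_k = a·s_k + b·t_k at every step:
  q = 3: r = 77, s = 1 − 3·0 = 1, t = 0 − 3·1 = -3  (check: 698·1 + 207·(-3) = 77)
  q = 2: r = 53, s = 0 − 2·1 = -2, t = 1 − 2·(-3) = 7  (check: 698·(-2) + 207·7 = 53)
  q = 1: r = 24, s = 1 − 1·(-2) = 3, t = -3 − 1·7 = -10  (check: 698·3 + 207·(-10) = 24)
  q = 2: r = 5, s = -2 − 2·3 = -8, t = 7 − 2·(-10) = 27  (check: 698·(-8) + 207·27 = 5)
  q = 4: r = 4, s = 3 − 4·(-8) = 35, t = -10 − 4·27 = -118  (check: 698·35 + 207·(-118) = 4)
  q = 1: r = 1, s = -8 − 1·35 = -43, t = 27 − 1·(-118) = 145  (check: 698·(-43) + 207·145 = 1)
The row with r = 1 (the gcd) gives the Bezout coefficients s = -43, t = 145.
Result: 698 · (-43) + 207 · (145) = 1.

gcd(698, 207) = 1; s = -43, t = 145 (check: 698·(-43) + 207·145 = 1).


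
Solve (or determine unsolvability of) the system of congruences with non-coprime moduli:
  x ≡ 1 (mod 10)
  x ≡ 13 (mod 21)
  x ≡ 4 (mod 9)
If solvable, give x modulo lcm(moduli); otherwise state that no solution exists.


Moduli 10, 21, 9 are not pairwise coprime, so CRT works modulo lcm(m_i) when all pairwise compatibility conditions hold.
Pairwise compatibility: gcd(m_i, m_j) must divide a_i - a_j for every pair.
Merge one congruence at a time:
  Start: x ≡ 1 (mod 10).
  Combine with x ≡ 13 (mod 21): gcd(10, 21) = 1; 13 - 1 = 12, which IS divisible by 1, so compatible.
    Write x = 1 + 10·t and substitute into x ≡ 13 (mod 21): 10·t ≡ 13 − 1 = 12 (mod 21).
    The inverse of 10 mod 21 is 19 (since 10·19 = 190 = 9·21 + 1), so t ≡ 19·12 = 228 ≡ 18 (mod 21).
    Then x = 1 + 10·18 = 181, valid modulo lcm(10, 21) = 210: x ≡ 181 (mod 210).
  Combine with x ≡ 4 (mod 9): gcd(210, 9) = 3; 4 - 181 = -177, which IS divisible by 3, so compatible.
    Write x = 181 + 210·t and substitute into x ≡ 4 (mod 9): 210·t ≡ 4 − 181 = -177 (mod 9).
    Divide the congruence (and modulus) by g = 3: 70·t ≡ -59 (mod 3).
    Reduce coefficients mod 3: 1·t ≡ 1 (mod 3).
    So t ≡ 1 (mod 3).
    Then x = 181 + 210·1 = 391, valid modulo lcm(210, 9) = 630: x ≡ 391 (mod 630).
Verify: 391 mod 10 = 1, 391 mod 21 = 13, 391 mod 9 = 4.

x ≡ 391 (mod 630).


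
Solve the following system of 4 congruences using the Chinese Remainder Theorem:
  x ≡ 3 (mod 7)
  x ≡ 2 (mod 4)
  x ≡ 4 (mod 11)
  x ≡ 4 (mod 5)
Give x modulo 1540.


Product of moduli M = 7 · 4 · 11 · 5 = 1540.
Merge one congruence at a time:
  Start: x ≡ 3 (mod 7).
  Combine with x ≡ 2 (mod 4); new modulus lcm = 28.
    Write x = 3 + 7·t and substitute into x ≡ 2 (mod 4): 7·t ≡ 2 − 3 = -1 (mod 4).
    Reduce coefficients mod 4: 3·t ≡ 3 (mod 4).
    The inverse of 3 mod 4 is 3 (since 3·3 = 9 = 2·4 + 1), so t ≡ 3·3 = 9 ≡ 1 (mod 4).
    Then x = 3 + 7·1 = 10, valid modulo lcm(7, 4) = 28: x ≡ 10 (mod 28).
  Combine with x ≡ 4 (mod 11); new modulus lcm = 308.
    Write x = 10 + 28·t and substitute into x ≡ 4 (mod 11): 28·t ≡ 4 − 10 = -6 (mod 11).
    Reduce coefficients mod 11: 6·t ≡ 5 (mod 11).
    The inverse of 6 mod 11 is 2 (since 6·2 = 12 = 1·11 + 1), so t ≡ 2·5 = 10 ≡ 10 (mod 11).
    Then x = 10 + 28·10 = 290, valid modulo lcm(28, 11) = 308: x ≡ 290 (mod 308).
  Combine with x ≡ 4 (mod 5); new modulus lcm = 1540.
    Write x = 290 + 308·t and substitute into x ≡ 4 (mod 5): 308·t ≡ 4 − 290 = -286 (mod 5).
    Reduce coefficients mod 5: 3·t ≡ 4 (mod 5).
    The inverse of 3 mod 5 is 2 (since 3·2 = 6 = 1·5 + 1), so t ≡ 2·4 = 8 ≡ 3 (mod 5).
    Then x = 290 + 308·3 = 1214, valid modulo lcm(308, 5) = 1540: x ≡ 1214 (mod 1540).
Verify against each original: 1214 mod 7 = 3, 1214 mod 4 = 2, 1214 mod 11 = 4, 1214 mod 5 = 4.

x ≡ 1214 (mod 1540).


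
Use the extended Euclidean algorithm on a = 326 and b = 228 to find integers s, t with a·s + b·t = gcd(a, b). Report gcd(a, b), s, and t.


Euclidean algorithm on (326, 228) — divide until remainder is 0:
  326 = 1 · 228 + 98
  228 = 2 · 98 + 32
  98 = 3 · 32 + 2
  32 = 16 · 2 + 0
gcd(326, 228) = 2.
Track Bezout coefficients alongside the remainders: start with r₀ = 326 = a·1 + b·0 (s = 1, t = 0) and r₁ = 228 = a·0 + b·1 (s = 0, t = 1); each new remainder r_{k+1} = r_{k-1} − q_k·r_k inherits s_{k+1} = s_{k-1} − q_k·s_k, t_{k+1} = t_{k-1} − q_k·t_k, so r_k = a·s_k + b·t_k at every step:
  q = 1: r = 98, s = 1 − 1·0 = 1, t = 0 − 1·1 = -1  (check: 326·1 + 228·(-1) = 98)
  q = 2: r = 32, s = 0 − 2·1 = -2, t = 1 − 2·(-1) = 3  (check: 326·(-2) + 228·3 = 32)
  q = 3: r = 2, s = 1 − 3·(-2) = 7, t = -1 − 3·3 = -10  (check: 326·7 + 228·(-10) = 2)
The row with r = 2 (the gcd) gives the Bezout coefficients s = 7, t = -10.
Result: 326 · (7) + 228 · (-10) = 2.

gcd(326, 228) = 2; s = 7, t = -10 (check: 326·7 + 228·(-10) = 2).


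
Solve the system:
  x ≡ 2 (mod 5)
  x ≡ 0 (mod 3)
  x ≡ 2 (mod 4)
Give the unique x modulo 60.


Moduli 5, 3, 4 are pairwise coprime; by CRT there is a unique solution modulo M = 5 · 3 · 4 = 60.
Solve pairwise, accumulating the modulus:
  Start with x ≡ 2 (mod 5).
  Combine with x ≡ 0 (mod 3): since gcd(5, 3) = 1, we get a unique residue mod 15.
    Write x = 2 + 5·t and substitute into x ≡ 0 (mod 3): 5·t ≡ 0 − 2 = -2 (mod 3).
    Reduce coefficients mod 3: 2·t ≡ 1 (mod 3).
    The inverse of 2 mod 3 is 2 (since 2·2 = 4 = 1·3 + 1), so t ≡ 2·1 = 2 ≡ 2 (mod 3).
    Then x = 2 + 5·2 = 12, valid modulo lcm(5, 3) = 15: x ≡ 12 (mod 15).
  Combine with x ≡ 2 (mod 4): since gcd(15, 4) = 1, we get a unique residue mod 60.
    Write x = 12 + 15·t and substitute into x ≡ 2 (mod 4): 15·t ≡ 2 − 12 = -10 (mod 4).
    Reduce coefficients mod 4: 3·t ≡ 2 (mod 4).
    The inverse of 3 mod 4 is 3 (since 3·3 = 9 = 2·4 + 1), so t ≡ 3·2 = 6 ≡ 2 (mod 4).
    Then x = 12 + 15·2 = 42, valid modulo lcm(15, 4) = 60: x ≡ 42 (mod 60).
Verify: 42 mod 5 = 2 ✓, 42 mod 3 = 0 ✓, 42 mod 4 = 2 ✓.

x ≡ 42 (mod 60).


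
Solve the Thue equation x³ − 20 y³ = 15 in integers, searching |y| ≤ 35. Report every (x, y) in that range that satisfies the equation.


The equation is x³ - 20y³ = 15. For fixed y, x³ = 20·y³ + 15, so a solution requires the RHS to be a perfect cube.
Strategy: iterate y from -35 to 35, compute RHS = 20·y³ + 15, and check whether it is a (positive or negative) perfect cube.
Check small values of y:
  y = 0: RHS = 15 is not a perfect cube.
  y = 1: RHS = 35 is not a perfect cube.
  y = -1: RHS = -5 is not a perfect cube.
  y = 2: RHS = 175 is not a perfect cube.
  y = -2: RHS = -145 is not a perfect cube.
  y = 3: RHS = 555 is not a perfect cube.
  y = -3: RHS = -525 is not a perfect cube.
Continuing the search up to |y| = 35 finds no solutions either.
No (x, y) in the scanned range satisfies the equation.

No integer solutions with |y| ≤ 35.


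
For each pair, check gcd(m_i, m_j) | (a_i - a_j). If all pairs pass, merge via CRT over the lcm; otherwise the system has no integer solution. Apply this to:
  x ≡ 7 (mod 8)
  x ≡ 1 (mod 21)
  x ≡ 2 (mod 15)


Moduli 8, 21, 15 are not pairwise coprime, so CRT works modulo lcm(m_i) when all pairwise compatibility conditions hold.
Pairwise compatibility: gcd(m_i, m_j) must divide a_i - a_j for every pair.
Merge one congruence at a time:
  Start: x ≡ 7 (mod 8).
  Combine with x ≡ 1 (mod 21): gcd(8, 21) = 1; 1 - 7 = -6, which IS divisible by 1, so compatible.
    Write x = 7 + 8·t and substitute into x ≡ 1 (mod 21): 8·t ≡ 1 − 7 = -6 (mod 21).
    Reduce coefficients mod 21: 8·t ≡ 15 (mod 21).
    The inverse of 8 mod 21 is 8 (since 8·8 = 64 = 3·21 + 1), so t ≡ 8·15 = 120 ≡ 15 (mod 21).
    Then x = 7 + 8·15 = 127, valid modulo lcm(8, 21) = 168: x ≡ 127 (mod 168).
  Combine with x ≡ 2 (mod 15): gcd(168, 15) = 3, and 2 - 127 = -125 is NOT divisible by 3.
    ⇒ system is inconsistent (no integer solution).

No solution (the system is inconsistent).


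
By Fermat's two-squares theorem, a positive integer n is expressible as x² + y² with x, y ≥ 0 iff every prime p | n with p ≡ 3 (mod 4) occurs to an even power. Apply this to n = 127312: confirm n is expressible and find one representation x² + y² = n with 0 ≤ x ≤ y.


Step 1: Factor n = 127312 = 2^4 · 73 · 109.
Step 2: Check the mod-4 condition on each prime factor: 2 = 2 (special); 73 ≡ 1 (mod 4), exponent 1; 109 ≡ 1 (mod 4), exponent 1.
All primes ≡ 3 (mod 4) appear to even exponent (or don't appear), so by the two-squares theorem n IS expressible as a sum of two squares.
Step 3: Build a representation. Group n = k² · m with k = 4 and m = 73 · 109 = 7957 (a product of primes ≡ 1 (mod 4)); a representation of m scales to one of n via (k·x)² + (k·y)² = k²(x² + y²). Each prime p ≡ 1 (mod 4) is itself a sum of two squares; find a² by testing p − a² for a perfect square:
  73: 73 − 1² = 72, 73 − 2² = 69, 73 − 3² = 64 = 8² ⇒ 73 = 3² + 8².
  109: 109 − 1² = 108, 109 − 2² = 105, 109 − 3² = 100 = 10² ⇒ 109 = 3² + 10².
  Combine using the Brahmagupta–Fibonacci identity (a² + b²)(c² + d²) = (ac − bd)² + (ad + bc)² = (ac + bd)² + (ad − bc)²:
  73 · 109 = 7957: from (3² + 8²)(3² + 10²), take (3·3 − 8·10, 3·10 + 8·3) = (9 − 80, 30 + 24) = (-71, 54); dropping signs (only squares matter) gives (71, 54); check 71² + 54² = 5041 + 2916 = 7957 ✓.
  Scale by k = 4: (4·71, 4·54) = (284, 216).
Step 4: Order so x ≤ y and verify: 216² + 284² = 46656 + 80656 = 127312 = n. ✓

n = 127312 = 216² + 284² (one valid representation with x ≤ y).


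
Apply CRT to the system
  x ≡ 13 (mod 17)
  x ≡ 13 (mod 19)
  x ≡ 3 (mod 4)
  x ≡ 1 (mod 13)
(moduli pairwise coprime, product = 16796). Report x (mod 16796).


Product of moduli M = 17 · 19 · 4 · 13 = 16796.
Merge one congruence at a time:
  Start: x ≡ 13 (mod 17).
  Combine with x ≡ 13 (mod 19); new modulus lcm = 323.
    Write x = 13 + 17·t and substitute into x ≡ 13 (mod 19): 17·t ≡ 13 − 13 = 0 (mod 19).
    The inverse of 17 mod 19 is 9 (since 17·9 = 153 = 8·19 + 1), so t ≡ 9·0 = 0 ≡ 0 (mod 19).
    Then x = 13 + 17·0 = 13, valid modulo lcm(17, 19) = 323: x ≡ 13 (mod 323).
  Combine with x ≡ 3 (mod 4); new modulus lcm = 1292.
    Write x = 13 + 323·t and substitute into x ≡ 3 (mod 4): 323·t ≡ 3 − 13 = -10 (mod 4).
    Reduce coefficients mod 4: 3·t ≡ 2 (mod 4).
    The inverse of 3 mod 4 is 3 (since 3·3 = 9 = 2·4 + 1), so t ≡ 3·2 = 6 ≡ 2 (mod 4).
    Then x = 13 + 323·2 = 659, valid modulo lcm(323, 4) = 1292: x ≡ 659 (mod 1292).
  Combine with x ≡ 1 (mod 13); new modulus lcm = 16796.
    Write x = 659 + 1292·t and substitute into x ≡ 1 (mod 13): 1292·t ≡ 1 − 659 = -658 (mod 13).
    Reduce coefficients mod 13: 5·t ≡ 5 (mod 13).
    The inverse of 5 mod 13 is 8 (since 5·8 = 40 = 3·13 + 1), so t ≡ 8·5 = 40 ≡ 1 (mod 13).
    Then x = 659 + 1292·1 = 1951, valid modulo lcm(1292, 13) = 16796: x ≡ 1951 (mod 16796).
Verify against each original: 1951 mod 17 = 13, 1951 mod 19 = 13, 1951 mod 4 = 3, 1951 mod 13 = 1.

x ≡ 1951 (mod 16796).


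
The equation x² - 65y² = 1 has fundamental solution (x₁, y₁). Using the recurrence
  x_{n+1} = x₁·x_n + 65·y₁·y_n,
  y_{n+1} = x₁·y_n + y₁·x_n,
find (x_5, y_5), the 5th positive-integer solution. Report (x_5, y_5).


Step 1: Find the fundamental solution (x₁, y₁) of x² - 65y² = 1.
  Expand √65 as a continued fraction. a₀ = ⌊√65⌋ = 8; iterate m_{k+1} = d_k·a_k − m_k, d_{k+1} = (65 − m_{k+1}²)/d_k, a_{k+1} = ⌊(a₀ + m_{k+1})/d_{k+1}⌋ (starting m₀ = 0, d₀ = 1), with convergents p_k = a_k·p_{k-1} + p_{k-2}, q_k = a_k·q_{k-1} + q_{k-2} (p₋₁ = 1, q₋₁ = 0):
  k = 0: a₀ = 8; p₀/q₀ = 8/1; p₀² − 65·q₀² = 64 − 65 = -1.
  k = 1: m = 8, d = 1, a = ⌊(8 + 8)/1⌋ = 16; p/q = (16·8 + 1)/(16·1 + 0) = 129/16; p² − 65·q² = 16641 − 16640 = 1.
  The first convergent with p² − 65·q² = 1 gives the fundamental solution (x₁, y₁) = (129, 16).
Step 2: Apply the recurrence (x_{n+1}, y_{n+1}) = (x₁x_n + 65y₁y_n, x₁y_n + y₁x_n) repeatedly.
  From (x_1, y_1) = (129, 16): x_2 = 129·129 + 65·16·16 = 33281; y_2 = 129·16 + 16·129 = 4128.
  From (x_2, y_2) = (33281, 4128): x_3 = 129·33281 + 65·16·4128 = 8586369; y_3 = 129·4128 + 16·33281 = 1065008.
  From (x_3, y_3) = (8586369, 1065008): x_4 = 129·8586369 + 65·16·1065008 = 2215249921; y_4 = 129·1065008 + 16·8586369 = 274767936.
  From (x_4, y_4) = (2215249921, 274767936): x_5 = 129·2215249921 + 65·16·274767936 = 571525893249; y_5 = 129·274767936 + 16·2215249921 = 70889062480.
Step 3: Verify x_5² - 65·y_5² = 326641846654067343776001 - 326641846654067343776000 = 1 (should be 1). ✓

(x_1, y_1) = (129, 16); (x_5, y_5) = (571525893249, 70889062480).


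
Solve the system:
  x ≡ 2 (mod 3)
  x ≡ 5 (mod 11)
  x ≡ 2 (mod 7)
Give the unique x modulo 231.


Moduli 3, 11, 7 are pairwise coprime; by CRT there is a unique solution modulo M = 3 · 11 · 7 = 231.
Solve pairwise, accumulating the modulus:
  Start with x ≡ 2 (mod 3).
  Combine with x ≡ 5 (mod 11): since gcd(3, 11) = 1, we get a unique residue mod 33.
    Write x = 2 + 3·t and substitute into x ≡ 5 (mod 11): 3·t ≡ 5 − 2 = 3 (mod 11).
    The inverse of 3 mod 11 is 4 (since 3·4 = 12 = 1·11 + 1), so t ≡ 4·3 = 12 ≡ 1 (mod 11).
    Then x = 2 + 3·1 = 5, valid modulo lcm(3, 11) = 33: x ≡ 5 (mod 33).
  Combine with x ≡ 2 (mod 7): since gcd(33, 7) = 1, we get a unique residue mod 231.
    Write x = 5 + 33·t and substitute into x ≡ 2 (mod 7): 33·t ≡ 2 − 5 = -3 (mod 7).
    Reduce coefficients mod 7: 5·t ≡ 4 (mod 7).
    The inverse of 5 mod 7 is 3 (since 5·3 = 15 = 2·7 + 1), so t ≡ 3·4 = 12 ≡ 5 (mod 7).
    Then x = 5 + 33·5 = 170, valid modulo lcm(33, 7) = 231: x ≡ 170 (mod 231).
Verify: 170 mod 3 = 2 ✓, 170 mod 11 = 5 ✓, 170 mod 7 = 2 ✓.

x ≡ 170 (mod 231).


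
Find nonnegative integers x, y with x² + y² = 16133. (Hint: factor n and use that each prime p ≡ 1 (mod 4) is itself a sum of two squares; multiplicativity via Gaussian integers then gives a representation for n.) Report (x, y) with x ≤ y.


Step 1: Factor n = 16133 = 13 · 17 · 73.
Step 2: Check the mod-4 condition on each prime factor: 13 ≡ 1 (mod 4), exponent 1; 17 ≡ 1 (mod 4), exponent 1; 73 ≡ 1 (mod 4), exponent 1.
All primes ≡ 3 (mod 4) appear to even exponent (or don't appear), so by the two-squares theorem n IS expressible as a sum of two squares.
Step 3: Build a representation. Here n = 13 · 17 · 73 is a product of primes ≡ 1 (mod 4). Each prime p ≡ 1 (mod 4) is itself a sum of two squares; find a² by testing p − a² for a perfect square:
  13: 13 − 1² = 12, 13 − 2² = 9 = 3² ⇒ 13 = 2² + 3².
  17: 17 − 1² = 16 = 4² ⇒ 17 = 1² + 4².
  73: 73 − 1² = 72, 73 − 2² = 69, 73 − 3² = 64 = 8² ⇒ 73 = 3² + 8².
  Combine using the Brahmagupta–Fibonacci identity (a² + b²)(c² + d²) = (ac − bd)² + (ad + bc)² = (ac + bd)² + (ad − bc)²:
  13 · 17 = 221: from (2² + 3²)(1² + 4²), take (2·1 − 3·4, 2·4 + 3·1) = (2 − 12, 8 + 3) = (-10, 11); dropping signs (only squares matter) gives (10, 11); check 10² + 11² = 100 + 121 = 221 ✓.
  221 · 73 = 16133: from (10² + 11²)(3² + 8²), take (10·3 − 11·8, 10·8 + 11·3) = (30 − 88, 80 + 33) = (-58, 113); dropping signs (only squares matter) gives (58, 113); check 58² + 113² = 3364 + 12769 = 16133 ✓.
Step 4: Order so x ≤ y and verify: 58² + 113² = 3364 + 12769 = 16133 = n. ✓

n = 16133 = 58² + 113² (one valid representation with x ≤ y).


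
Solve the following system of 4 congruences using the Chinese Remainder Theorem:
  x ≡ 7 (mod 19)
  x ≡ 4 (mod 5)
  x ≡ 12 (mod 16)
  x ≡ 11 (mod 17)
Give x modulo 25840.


Product of moduli M = 19 · 5 · 16 · 17 = 25840.
Merge one congruence at a time:
  Start: x ≡ 7 (mod 19).
  Combine with x ≡ 4 (mod 5); new modulus lcm = 95.
    Write x = 7 + 19·t and substitute into x ≡ 4 (mod 5): 19·t ≡ 4 − 7 = -3 (mod 5).
    Reduce coefficients mod 5: 4·t ≡ 2 (mod 5).
    The inverse of 4 mod 5 is 4 (since 4·4 = 16 = 3·5 + 1), so t ≡ 4·2 = 8 ≡ 3 (mod 5).
    Then x = 7 + 19·3 = 64, valid modulo lcm(19, 5) = 95: x ≡ 64 (mod 95).
  Combine with x ≡ 12 (mod 16); new modulus lcm = 1520.
    Write x = 64 + 95·t and substitute into x ≡ 12 (mod 16): 95·t ≡ 12 − 64 = -52 (mod 16).
    Reduce coefficients mod 16: 15·t ≡ 12 (mod 16).
    The inverse of 15 mod 16 is 15 (since 15·15 = 225 = 14·16 + 1), so t ≡ 15·12 = 180 ≡ 4 (mod 16).
    Then x = 64 + 95·4 = 444, valid modulo lcm(95, 16) = 1520: x ≡ 444 (mod 1520).
  Combine with x ≡ 11 (mod 17); new modulus lcm = 25840.
    Write x = 444 + 1520·t and substitute into x ≡ 11 (mod 17): 1520·t ≡ 11 − 444 = -433 (mod 17).
    Reduce coefficients mod 17: 7·t ≡ 9 (mod 17).
    The inverse of 7 mod 17 is 5 (since 7·5 = 35 = 2·17 + 1), so t ≡ 5·9 = 45 ≡ 11 (mod 17).
    Then x = 444 + 1520·11 = 17164, valid modulo lcm(1520, 17) = 25840: x ≡ 17164 (mod 25840).
Verify against each original: 17164 mod 19 = 7, 17164 mod 5 = 4, 17164 mod 16 = 12, 17164 mod 17 = 11.

x ≡ 17164 (mod 25840).


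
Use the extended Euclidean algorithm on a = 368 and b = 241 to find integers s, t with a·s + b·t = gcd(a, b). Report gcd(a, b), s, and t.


Euclidean algorithm on (368, 241) — divide until remainder is 0:
  368 = 1 · 241 + 127
  241 = 1 · 127 + 114
  127 = 1 · 114 + 13
  114 = 8 · 13 + 10
  13 = 1 · 10 + 3
  10 = 3 · 3 + 1
  3 = 3 · 1 + 0
gcd(368, 241) = 1.
Track Bezout coefficients alongside the remainders: start with r₀ = 368 = a·1 + b·0 (s = 1, t = 0) and r₁ = 241 = a·0 + b·1 (s = 0, t = 1); each new remainder r_{k+1} = r_{k-1} − q_k·r_k inherits s_{k+1} = s_{k-1} − q_k·s_k, t_{k+1} = t_{k-1} − q_k·t_k, so r_k = a·s_k + b·t_k at every step:
  q = 1: r = 127, s = 1 − 1·0 = 1, t = 0 − 1·1 = -1  (check: 368·1 + 241·(-1) = 127)
  q = 1: r = 114, s = 0 − 1·1 = -1, t = 1 − 1·(-1) = 2  (check: 368·(-1) + 241·2 = 114)
  q = 1: r = 13, s = 1 − 1·(-1) = 2, t = -1 − 1·2 = -3  (check: 368·2 + 241·(-3) = 13)
  q = 8: r = 10, s = -1 − 8·2 = -17, t = 2 − 8·(-3) = 26  (check: 368·(-17) + 241·26 = 10)
  q = 1: r = 3, s = 2 − 1·(-17) = 19, t = -3 − 1·26 = -29  (check: 368·19 + 241·(-29) = 3)
  q = 3: r = 1, s = -17 − 3·19 = -74, t = 26 − 3·(-29) = 113  (check: 368·(-74) + 241·113 = 1)
The row with r = 1 (the gcd) gives the Bezout coefficients s = -74, t = 113.
Result: 368 · (-74) + 241 · (113) = 1.

gcd(368, 241) = 1; s = -74, t = 113 (check: 368·(-74) + 241·113 = 1).


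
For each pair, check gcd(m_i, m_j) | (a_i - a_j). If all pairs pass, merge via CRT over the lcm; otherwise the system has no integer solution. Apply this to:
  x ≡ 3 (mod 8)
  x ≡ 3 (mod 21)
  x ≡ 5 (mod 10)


Moduli 8, 21, 10 are not pairwise coprime, so CRT works modulo lcm(m_i) when all pairwise compatibility conditions hold.
Pairwise compatibility: gcd(m_i, m_j) must divide a_i - a_j for every pair.
Merge one congruence at a time:
  Start: x ≡ 3 (mod 8).
  Combine with x ≡ 3 (mod 21): gcd(8, 21) = 1; 3 - 3 = 0, which IS divisible by 1, so compatible.
    Write x = 3 + 8·t and substitute into x ≡ 3 (mod 21): 8·t ≡ 3 − 3 = 0 (mod 21).
    The inverse of 8 mod 21 is 8 (since 8·8 = 64 = 3·21 + 1), so t ≡ 8·0 = 0 ≡ 0 (mod 21).
    Then x = 3 + 8·0 = 3, valid modulo lcm(8, 21) = 168: x ≡ 3 (mod 168).
  Combine with x ≡ 5 (mod 10): gcd(168, 10) = 2; 5 - 3 = 2, which IS divisible by 2, so compatible.
    Write x = 3 + 168·t and substitute into x ≡ 5 (mod 10): 168·t ≡ 5 − 3 = 2 (mod 10).
    Divide the congruence (and modulus) by g = 2: 84·t ≡ 1 (mod 5).
    Reduce coefficients mod 5: 4·t ≡ 1 (mod 5).
    The inverse of 4 mod 5 is 4 (since 4·4 = 16 = 3·5 + 1), so t ≡ 4·1 = 4 ≡ 4 (mod 5).
    Then x = 3 + 168·4 = 675, valid modulo lcm(168, 10) = 840: x ≡ 675 (mod 840).
Verify: 675 mod 8 = 3, 675 mod 21 = 3, 675 mod 10 = 5.

x ≡ 675 (mod 840).


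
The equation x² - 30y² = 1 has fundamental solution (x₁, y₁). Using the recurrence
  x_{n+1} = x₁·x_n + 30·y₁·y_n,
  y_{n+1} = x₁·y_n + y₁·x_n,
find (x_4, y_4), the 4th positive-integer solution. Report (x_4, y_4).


Step 1: Find the fundamental solution (x₁, y₁) of x² - 30y² = 1.
  Expand √30 as a continued fraction. a₀ = ⌊√30⌋ = 5; iterate m_{k+1} = d_k·a_k − m_k, d_{k+1} = (30 − m_{k+1}²)/d_k, a_{k+1} = ⌊(a₀ + m_{k+1})/d_{k+1}⌋ (starting m₀ = 0, d₀ = 1), with convergents p_k = a_k·p_{k-1} + p_{k-2}, q_k = a_k·q_{k-1} + q_{k-2} (p₋₁ = 1, q₋₁ = 0):
  k = 0: a₀ = 5; p₀/q₀ = 5/1; p₀² − 30·q₀² = 25 − 30 = -5.
  k = 1: m = 5, d = 5, a = ⌊(5 + 5)/5⌋ = 2; p/q = (2·5 + 1)/(2·1 + 0) = 11/2; p² − 30·q² = 121 − 120 = 1.
  The first convergent with p² − 30·q² = 1 gives the fundamental solution (x₁, y₁) = (11, 2).
Step 2: Apply the recurrence (x_{n+1}, y_{n+1}) = (x₁x_n + 30y₁y_n, x₁y_n + y₁x_n) repeatedly.
  From (x_1, y_1) = (11, 2): x_2 = 11·11 + 30·2·2 = 241; y_2 = 11·2 + 2·11 = 44.
  From (x_2, y_2) = (241, 44): x_3 = 11·241 + 30·2·44 = 5291; y_3 = 11·44 + 2·241 = 966.
  From (x_3, y_3) = (5291, 966): x_4 = 11·5291 + 30·2·966 = 116161; y_4 = 11·966 + 2·5291 = 21208.
Step 3: Verify x_4² - 30·y_4² = 13493377921 - 13493377920 = 1 (should be 1). ✓

(x_1, y_1) = (11, 2); (x_4, y_4) = (116161, 21208).


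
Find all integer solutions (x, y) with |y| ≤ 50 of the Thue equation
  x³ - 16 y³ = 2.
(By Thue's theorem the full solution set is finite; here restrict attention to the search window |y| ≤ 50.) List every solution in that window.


The equation is x³ - 16y³ = 2. For fixed y, x³ = 16·y³ + 2, so a solution requires the RHS to be a perfect cube.
Strategy: iterate y from -50 to 50, compute RHS = 16·y³ + 2, and check whether it is a (positive or negative) perfect cube.
Check small values of y:
  y = 0: RHS = 2 is not a perfect cube.
  y = 1: RHS = 18 is not a perfect cube.
  y = -1: RHS = -14 is not a perfect cube.
  y = 2: RHS = 130 is not a perfect cube.
  y = -2: RHS = -126 is not a perfect cube.
  y = 3: RHS = 434 is not a perfect cube.
  y = -3: RHS = -430 is not a perfect cube.
Continuing the search up to |y| = 50 finds no solutions either.
No (x, y) in the scanned range satisfies the equation.

No integer solutions with |y| ≤ 50.


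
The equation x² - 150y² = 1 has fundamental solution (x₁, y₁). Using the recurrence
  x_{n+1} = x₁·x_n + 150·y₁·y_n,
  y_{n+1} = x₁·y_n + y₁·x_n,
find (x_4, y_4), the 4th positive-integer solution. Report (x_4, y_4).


Step 1: Find the fundamental solution (x₁, y₁) of x² - 150y² = 1.
  Expand √150 as a continued fraction. a₀ = ⌊√150⌋ = 12; iterate m_{k+1} = d_k·a_k − m_k, d_{k+1} = (150 − m_{k+1}²)/d_k, a_{k+1} = ⌊(a₀ + m_{k+1})/d_{k+1}⌋ (starting m₀ = 0, d₀ = 1), with convergents p_k = a_k·p_{k-1} + p_{k-2}, q_k = a_k·q_{k-1} + q_{k-2} (p₋₁ = 1, q₋₁ = 0):
  k = 0: a₀ = 12; p₀/q₀ = 12/1; p₀² − 150·q₀² = 144 − 150 = -6.
  k = 1: m = 12, d = 6, a = ⌊(12 + 12)/6⌋ = 4; p/q = (4·12 + 1)/(4·1 + 0) = 49/4; p² − 150·q² = 2401 − 2400 = 1.
  The first convergent with p² − 150·q² = 1 gives the fundamental solution (x₁, y₁) = (49, 4).
Step 2: Apply the recurrence (x_{n+1}, y_{n+1}) = (x₁x_n + 150y₁y_n, x₁y_n + y₁x_n) repeatedly.
  From (x_1, y_1) = (49, 4): x_2 = 49·49 + 150·4·4 = 4801; y_2 = 49·4 + 4·49 = 392.
  From (x_2, y_2) = (4801, 392): x_3 = 49·4801 + 150·4·392 = 470449; y_3 = 49·392 + 4·4801 = 38412.
  From (x_3, y_3) = (470449, 38412): x_4 = 49·470449 + 150·4·38412 = 46099201; y_4 = 49·38412 + 4·470449 = 3763984.
Step 3: Verify x_4² - 150·y_4² = 2125136332838401 - 2125136332838400 = 1 (should be 1). ✓

(x_1, y_1) = (49, 4); (x_4, y_4) = (46099201, 3763984).


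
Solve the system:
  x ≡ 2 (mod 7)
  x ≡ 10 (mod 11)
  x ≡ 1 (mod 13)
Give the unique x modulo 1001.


Moduli 7, 11, 13 are pairwise coprime; by CRT there is a unique solution modulo M = 7 · 11 · 13 = 1001.
Solve pairwise, accumulating the modulus:
  Start with x ≡ 2 (mod 7).
  Combine with x ≡ 10 (mod 11): since gcd(7, 11) = 1, we get a unique residue mod 77.
    Write x = 2 + 7·t and substitute into x ≡ 10 (mod 11): 7·t ≡ 10 − 2 = 8 (mod 11).
    The inverse of 7 mod 11 is 8 (since 7·8 = 56 = 5·11 + 1), so t ≡ 8·8 = 64 ≡ 9 (mod 11).
    Then x = 2 + 7·9 = 65, valid modulo lcm(7, 11) = 77: x ≡ 65 (mod 77).
  Combine with x ≡ 1 (mod 13): since gcd(77, 13) = 1, we get a unique residue mod 1001.
    Write x = 65 + 77·t and substitute into x ≡ 1 (mod 13): 77·t ≡ 1 − 65 = -64 (mod 13).
    Reduce coefficients mod 13: 12·t ≡ 1 (mod 13).
    The inverse of 12 mod 13 is 12 (since 12·12 = 144 = 11·13 + 1), so t ≡ 12·1 = 12 ≡ 12 (mod 13).
    Then x = 65 + 77·12 = 989, valid modulo lcm(77, 13) = 1001: x ≡ 989 (mod 1001).
Verify: 989 mod 7 = 2 ✓, 989 mod 11 = 10 ✓, 989 mod 13 = 1 ✓.

x ≡ 989 (mod 1001).


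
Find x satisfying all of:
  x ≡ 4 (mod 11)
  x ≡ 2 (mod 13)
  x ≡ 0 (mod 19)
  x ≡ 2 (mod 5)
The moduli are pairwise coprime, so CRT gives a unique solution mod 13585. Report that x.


Product of moduli M = 11 · 13 · 19 · 5 = 13585.
Merge one congruence at a time:
  Start: x ≡ 4 (mod 11).
  Combine with x ≡ 2 (mod 13); new modulus lcm = 143.
    Write x = 4 + 11·t and substitute into x ≡ 2 (mod 13): 11·t ≡ 2 − 4 = -2 (mod 13).
    Reduce coefficients mod 13: 11·t ≡ 11 (mod 13).
    The inverse of 11 mod 13 is 6 (since 11·6 = 66 = 5·13 + 1), so t ≡ 6·11 = 66 ≡ 1 (mod 13).
    Then x = 4 + 11·1 = 15, valid modulo lcm(11, 13) = 143: x ≡ 15 (mod 143).
  Combine with x ≡ 0 (mod 19); new modulus lcm = 2717.
    Write x = 15 + 143·t and substitute into x ≡ 0 (mod 19): 143·t ≡ 0 − 15 = -15 (mod 19).
    Reduce coefficients mod 19: 10·t ≡ 4 (mod 19).
    The inverse of 10 mod 19 is 2 (since 10·2 = 20 = 1·19 + 1), so t ≡ 2·4 = 8 ≡ 8 (mod 19).
    Then x = 15 + 143·8 = 1159, valid modulo lcm(143, 19) = 2717: x ≡ 1159 (mod 2717).
  Combine with x ≡ 2 (mod 5); new modulus lcm = 13585.
    Write x = 1159 + 2717·t and substitute into x ≡ 2 (mod 5): 2717·t ≡ 2 − 1159 = -1157 (mod 5).
    Reduce coefficients mod 5: 2·t ≡ 3 (mod 5).
    The inverse of 2 mod 5 is 3 (since 2·3 = 6 = 1·5 + 1), so t ≡ 3·3 = 9 ≡ 4 (mod 5).
    Then x = 1159 + 2717·4 = 12027, valid modulo lcm(2717, 5) = 13585: x ≡ 12027 (mod 13585).
Verify against each original: 12027 mod 11 = 4, 12027 mod 13 = 2, 12027 mod 19 = 0, 12027 mod 5 = 2.

x ≡ 12027 (mod 13585).


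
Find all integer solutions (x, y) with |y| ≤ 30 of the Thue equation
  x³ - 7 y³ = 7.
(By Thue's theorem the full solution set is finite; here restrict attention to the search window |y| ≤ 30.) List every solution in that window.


The equation is x³ - 7y³ = 7. For fixed y, x³ = 7·y³ + 7, so a solution requires the RHS to be a perfect cube.
Strategy: iterate y from -30 to 30, compute RHS = 7·y³ + 7, and check whether it is a (positive or negative) perfect cube.
Check small values of y:
  y = 0: RHS = 7 is not a perfect cube.
  y = 1: RHS = 14 is not a perfect cube.
  y = -1: RHS = 0 = (0)³ ⇒ x = 0 works.
  y = 2: RHS = 63 is not a perfect cube.
  y = -2: RHS = -49 is not a perfect cube.
  y = 3: RHS = 196 is not a perfect cube.
  y = -3: RHS = -182 is not a perfect cube.
Continuing the search up to |y| = 30 finds no further solutions beyond those listed.
Collected solutions: (0, -1).

Solutions (with |y| ≤ 30): (0, -1).


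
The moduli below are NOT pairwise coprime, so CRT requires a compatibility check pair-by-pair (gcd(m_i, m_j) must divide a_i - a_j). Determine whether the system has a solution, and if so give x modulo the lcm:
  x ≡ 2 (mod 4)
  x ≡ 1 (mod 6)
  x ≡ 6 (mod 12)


Moduli 4, 6, 12 are not pairwise coprime, so CRT works modulo lcm(m_i) when all pairwise compatibility conditions hold.
Pairwise compatibility: gcd(m_i, m_j) must divide a_i - a_j for every pair.
Merge one congruence at a time:
  Start: x ≡ 2 (mod 4).
  Combine with x ≡ 1 (mod 6): gcd(4, 6) = 2, and 1 - 2 = -1 is NOT divisible by 2.
    ⇒ system is inconsistent (no integer solution).

No solution (the system is inconsistent).


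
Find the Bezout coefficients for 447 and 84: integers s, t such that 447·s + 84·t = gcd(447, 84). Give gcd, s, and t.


Euclidean algorithm on (447, 84) — divide until remainder is 0:
  447 = 5 · 84 + 27
  84 = 3 · 27 + 3
  27 = 9 · 3 + 0
gcd(447, 84) = 3.
Track Bezout coefficients alongside the remainders: start with r₀ = 447 = a·1 + b·0 (s = 1, t = 0) and r₁ = 84 = a·0 + b·1 (s = 0, t = 1); each new remainder r_{k+1} = r_{k-1} − q_k·r_k inherits s_{k+1} = s_{k-1} − q_k·s_k, t_{k+1} = t_{k-1} − q_k·t_k, so r_k = a·s_k + b·t_k at every step:
  q = 5: r = 27, s = 1 − 5·0 = 1, t = 0 − 5·1 = -5  (check: 447·1 + 84·(-5) = 27)
  q = 3: r = 3, s = 0 − 3·1 = -3, t = 1 − 3·(-5) = 16  (check: 447·(-3) + 84·16 = 3)
The row with r = 3 (the gcd) gives the Bezout coefficients s = -3, t = 16.
Result: 447 · (-3) + 84 · (16) = 3.

gcd(447, 84) = 3; s = -3, t = 16 (check: 447·(-3) + 84·16 = 3).


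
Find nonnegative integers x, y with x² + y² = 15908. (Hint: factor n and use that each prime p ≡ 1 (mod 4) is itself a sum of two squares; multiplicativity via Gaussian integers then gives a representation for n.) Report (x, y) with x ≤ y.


Step 1: Factor n = 15908 = 2^2 · 41 · 97.
Step 2: Check the mod-4 condition on each prime factor: 2 = 2 (special); 41 ≡ 1 (mod 4), exponent 1; 97 ≡ 1 (mod 4), exponent 1.
All primes ≡ 3 (mod 4) appear to even exponent (or don't appear), so by the two-squares theorem n IS expressible as a sum of two squares.
Step 3: Build a representation. Group n = k² · m with k = 2 and m = 41 · 97 = 3977 (a product of primes ≡ 1 (mod 4)); a representation of m scales to one of n via (k·x)² + (k·y)² = k²(x² + y²). Each prime p ≡ 1 (mod 4) is itself a sum of two squares; find a² by testing p − a² for a perfect square:
  41: 41 − 1² = 40, 41 − 2² = 37, 41 − 3² = 32, 41 − 4² = 25 = 5² ⇒ 41 = 4² + 5².
  97: 97 − 1² = 96, 97 − 2² = 93, 97 − 3² = 88, 97 − 4² = 81 = 9² ⇒ 97 = 4² + 9².
  Combine using the Brahmagupta–Fibonacci identity (a² + b²)(c² + d²) = (ac − bd)² + (ad + bc)² = (ac + bd)² + (ad − bc)²:
  41 · 97 = 3977: from (4² + 5²)(4² + 9²), take (4·4 − 5·9, 4·9 + 5·4) = (16 − 45, 36 + 20) = (-29, 56); dropping signs (only squares matter) gives (29, 56); check 29² + 56² = 841 + 3136 = 3977 ✓.
  Scale by k = 2: (2·29, 2·56) = (58, 112).
Step 4: Order so x ≤ y and verify: 58² + 112² = 3364 + 12544 = 15908 = n. ✓

n = 15908 = 58² + 112² (one valid representation with x ≤ y).


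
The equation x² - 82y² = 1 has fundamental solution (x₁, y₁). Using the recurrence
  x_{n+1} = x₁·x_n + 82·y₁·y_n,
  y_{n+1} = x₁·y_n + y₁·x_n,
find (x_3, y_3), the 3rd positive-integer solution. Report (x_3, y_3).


Step 1: Find the fundamental solution (x₁, y₁) of x² - 82y² = 1.
  Expand √82 as a continued fraction. a₀ = ⌊√82⌋ = 9; iterate m_{k+1} = d_k·a_k − m_k, d_{k+1} = (82 − m_{k+1}²)/d_k, a_{k+1} = ⌊(a₀ + m_{k+1})/d_{k+1}⌋ (starting m₀ = 0, d₀ = 1), with convergents p_k = a_k·p_{k-1} + p_{k-2}, q_k = a_k·q_{k-1} + q_{k-2} (p₋₁ = 1, q₋₁ = 0):
  k = 0: a₀ = 9; p₀/q₀ = 9/1; p₀² − 82·q₀² = 81 − 82 = -1.
  k = 1: m = 9, d = 1, a = ⌊(9 + 9)/1⌋ = 18; p/q = (18·9 + 1)/(18·1 + 0) = 163/18; p² − 82·q² = 26569 − 26568 = 1.
  The first convergent with p² − 82·q² = 1 gives the fundamental solution (x₁, y₁) = (163, 18).
Step 2: Apply the recurrence (x_{n+1}, y_{n+1}) = (x₁x_n + 82y₁y_n, x₁y_n + y₁x_n) repeatedly.
  From (x_1, y_1) = (163, 18): x_2 = 163·163 + 82·18·18 = 53137; y_2 = 163·18 + 18·163 = 5868.
  From (x_2, y_2) = (53137, 5868): x_3 = 163·53137 + 82·18·5868 = 17322499; y_3 = 163·5868 + 18·53137 = 1912950.
Step 3: Verify x_3² - 82·y_3² = 300068971605001 - 300068971605000 = 1 (should be 1). ✓

(x_1, y_1) = (163, 18); (x_3, y_3) = (17322499, 1912950).


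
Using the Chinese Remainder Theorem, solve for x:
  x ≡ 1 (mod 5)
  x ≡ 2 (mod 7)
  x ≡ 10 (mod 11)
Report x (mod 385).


Moduli 5, 7, 11 are pairwise coprime; by CRT there is a unique solution modulo M = 5 · 7 · 11 = 385.
Solve pairwise, accumulating the modulus:
  Start with x ≡ 1 (mod 5).
  Combine with x ≡ 2 (mod 7): since gcd(5, 7) = 1, we get a unique residue mod 35.
    Write x = 1 + 5·t and substitute into x ≡ 2 (mod 7): 5·t ≡ 2 − 1 = 1 (mod 7).
    The inverse of 5 mod 7 is 3 (since 5·3 = 15 = 2·7 + 1), so t ≡ 3·1 = 3 ≡ 3 (mod 7).
    Then x = 1 + 5·3 = 16, valid modulo lcm(5, 7) = 35: x ≡ 16 (mod 35).
  Combine with x ≡ 10 (mod 11): since gcd(35, 11) = 1, we get a unique residue mod 385.
    Write x = 16 + 35·t and substitute into x ≡ 10 (mod 11): 35·t ≡ 10 − 16 = -6 (mod 11).
    Reduce coefficients mod 11: 2·t ≡ 5 (mod 11).
    The inverse of 2 mod 11 is 6 (since 2·6 = 12 = 1·11 + 1), so t ≡ 6·5 = 30 ≡ 8 (mod 11).
    Then x = 16 + 35·8 = 296, valid modulo lcm(35, 11) = 385: x ≡ 296 (mod 385).
Verify: 296 mod 5 = 1 ✓, 296 mod 7 = 2 ✓, 296 mod 11 = 10 ✓.

x ≡ 296 (mod 385).


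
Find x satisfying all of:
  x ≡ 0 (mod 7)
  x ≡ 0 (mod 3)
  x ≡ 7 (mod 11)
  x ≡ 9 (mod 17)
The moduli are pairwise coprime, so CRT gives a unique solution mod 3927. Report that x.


Product of moduli M = 7 · 3 · 11 · 17 = 3927.
Merge one congruence at a time:
  Start: x ≡ 0 (mod 7).
  Combine with x ≡ 0 (mod 3); new modulus lcm = 21.
    Write x = 0 + 7·t and substitute into x ≡ 0 (mod 3): 7·t ≡ 0 − 0 = 0 (mod 3).
    Reduce coefficients mod 3: 1·t ≡ 0 (mod 3).
    So t ≡ 0 (mod 3).
    Then x = 0 + 7·0 = 0, valid modulo lcm(7, 3) = 21: x ≡ 0 (mod 21).
  Combine with x ≡ 7 (mod 11); new modulus lcm = 231.
    Write x = 0 + 21·t and substitute into x ≡ 7 (mod 11): 21·t ≡ 7 − 0 = 7 (mod 11).
    Reduce coefficients mod 11: 10·t ≡ 7 (mod 11).
    The inverse of 10 mod 11 is 10 (since 10·10 = 100 = 9·11 + 1), so t ≡ 10·7 = 70 ≡ 4 (mod 11).
    Then x = 0 + 21·4 = 84, valid modulo lcm(21, 11) = 231: x ≡ 84 (mod 231).
  Combine with x ≡ 9 (mod 17); new modulus lcm = 3927.
    Write x = 84 + 231·t and substitute into x ≡ 9 (mod 17): 231·t ≡ 9 − 84 = -75 (mod 17).
    Reduce coefficients mod 17: 10·t ≡ 10 (mod 17).
    The inverse of 10 mod 17 is 12 (since 10·12 = 120 = 7·17 + 1), so t ≡ 12·10 = 120 ≡ 1 (mod 17).
    Then x = 84 + 231·1 = 315, valid modulo lcm(231, 17) = 3927: x ≡ 315 (mod 3927).
Verify against each original: 315 mod 7 = 0, 315 mod 3 = 0, 315 mod 11 = 7, 315 mod 17 = 9.

x ≡ 315 (mod 3927).


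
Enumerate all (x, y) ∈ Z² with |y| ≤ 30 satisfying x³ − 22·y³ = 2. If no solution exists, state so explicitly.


The equation is x³ - 22y³ = 2. For fixed y, x³ = 22·y³ + 2, so a solution requires the RHS to be a perfect cube.
Strategy: iterate y from -30 to 30, compute RHS = 22·y³ + 2, and check whether it is a (positive or negative) perfect cube.
Check small values of y:
  y = 0: RHS = 2 is not a perfect cube.
  y = 1: RHS = 24 is not a perfect cube.
  y = -1: RHS = -20 is not a perfect cube.
  y = 2: RHS = 178 is not a perfect cube.
  y = -2: RHS = -174 is not a perfect cube.
  y = 3: RHS = 596 is not a perfect cube.
  y = -3: RHS = -592 is not a perfect cube.
Continuing the search up to |y| = 30 finds no solutions either.
No (x, y) in the scanned range satisfies the equation.

No integer solutions with |y| ≤ 30.


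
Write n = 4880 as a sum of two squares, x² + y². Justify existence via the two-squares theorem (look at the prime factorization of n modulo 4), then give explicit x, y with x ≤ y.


Step 1: Factor n = 4880 = 2^4 · 5 · 61.
Step 2: Check the mod-4 condition on each prime factor: 2 = 2 (special); 5 ≡ 1 (mod 4), exponent 1; 61 ≡ 1 (mod 4), exponent 1.
All primes ≡ 3 (mod 4) appear to even exponent (or don't appear), so by the two-squares theorem n IS expressible as a sum of two squares.
Step 3: Build a representation. Group n = k² · m with k = 4 and m = 5 · 61 = 305 (a product of primes ≡ 1 (mod 4)); a representation of m scales to one of n via (k·x)² + (k·y)² = k²(x² + y²). Each prime p ≡ 1 (mod 4) is itself a sum of two squares; find a² by testing p − a² for a perfect square:
  5: 5 − 1² = 4 = 2² ⇒ 5 = 1² + 2².
  61: 61 − 1² = 60, 61 − 2² = 57, 61 − 3² = 52, 61 − 4² = 45, 61 − 5² = 36 = 6² ⇒ 61 = 5² + 6².
  Combine using the Brahmagupta–Fibonacci identity (a² + b²)(c² + d²) = (ac − bd)² + (ad + bc)² = (ac + bd)² + (ad − bc)²:
  5 · 61 = 305: from (1² + 2²)(5² + 6²), take (1·5 − 2·6, 1·6 + 2·5) = (5 − 12, 6 + 10) = (-7, 16); dropping signs (only squares matter) gives (7, 16); check 7² + 16² = 49 + 256 = 305 ✓.
  Scale by k = 4: (4·7, 4·16) = (28, 64).
Step 4: Order so x ≤ y and verify: 28² + 64² = 784 + 4096 = 4880 = n. ✓

n = 4880 = 28² + 64² (one valid representation with x ≤ y).


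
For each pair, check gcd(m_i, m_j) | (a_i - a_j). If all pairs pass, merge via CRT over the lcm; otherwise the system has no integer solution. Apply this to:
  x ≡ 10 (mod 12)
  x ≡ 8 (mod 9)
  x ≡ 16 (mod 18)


Moduli 12, 9, 18 are not pairwise coprime, so CRT works modulo lcm(m_i) when all pairwise compatibility conditions hold.
Pairwise compatibility: gcd(m_i, m_j) must divide a_i - a_j for every pair.
Merge one congruence at a time:
  Start: x ≡ 10 (mod 12).
  Combine with x ≡ 8 (mod 9): gcd(12, 9) = 3, and 8 - 10 = -2 is NOT divisible by 3.
    ⇒ system is inconsistent (no integer solution).

No solution (the system is inconsistent).


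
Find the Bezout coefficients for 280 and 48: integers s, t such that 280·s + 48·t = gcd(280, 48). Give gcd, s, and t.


Euclidean algorithm on (280, 48) — divide until remainder is 0:
  280 = 5 · 48 + 40
  48 = 1 · 40 + 8
  40 = 5 · 8 + 0
gcd(280, 48) = 8.
Track Bezout coefficients alongside the remainders: start with r₀ = 280 = a·1 + b·0 (s = 1, t = 0) and r₁ = 48 = a·0 + b·1 (s = 0, t = 1); each new remainder r_{k+1} = r_{k-1} − q_k·r_k inherits s_{k+1} = s_{k-1} − q_k·s_k, t_{k+1} = t_{k-1} − q_k·t_k, so r_k = a·s_k + b·t_k at every step:
  q = 5: r = 40, s = 1 − 5·0 = 1, t = 0 − 5·1 = -5  (check: 280·1 + 48·(-5) = 40)
  q = 1: r = 8, s = 0 − 1·1 = -1, t = 1 − 1·(-5) = 6  (check: 280·(-1) + 48·6 = 8)
The row with r = 8 (the gcd) gives the Bezout coefficients s = -1, t = 6.
Result: 280 · (-1) + 48 · (6) = 8.

gcd(280, 48) = 8; s = -1, t = 6 (check: 280·(-1) + 48·6 = 8).


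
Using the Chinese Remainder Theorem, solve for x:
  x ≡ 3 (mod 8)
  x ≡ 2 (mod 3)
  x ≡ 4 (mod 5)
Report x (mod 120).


Moduli 8, 3, 5 are pairwise coprime; by CRT there is a unique solution modulo M = 8 · 3 · 5 = 120.
Solve pairwise, accumulating the modulus:
  Start with x ≡ 3 (mod 8).
  Combine with x ≡ 2 (mod 3): since gcd(8, 3) = 1, we get a unique residue mod 24.
    Write x = 3 + 8·t and substitute into x ≡ 2 (mod 3): 8·t ≡ 2 − 3 = -1 (mod 3).
    Reduce coefficients mod 3: 2·t ≡ 2 (mod 3).
    The inverse of 2 mod 3 is 2 (since 2·2 = 4 = 1·3 + 1), so t ≡ 2·2 = 4 ≡ 1 (mod 3).
    Then x = 3 + 8·1 = 11, valid modulo lcm(8, 3) = 24: x ≡ 11 (mod 24).
  Combine with x ≡ 4 (mod 5): since gcd(24, 5) = 1, we get a unique residue mod 120.
    Write x = 11 + 24·t and substitute into x ≡ 4 (mod 5): 24·t ≡ 4 − 11 = -7 (mod 5).
    Reduce coefficients mod 5: 4·t ≡ 3 (mod 5).
    The inverse of 4 mod 5 is 4 (since 4·4 = 16 = 3·5 + 1), so t ≡ 4·3 = 12 ≡ 2 (mod 5).
    Then x = 11 + 24·2 = 59, valid modulo lcm(24, 5) = 120: x ≡ 59 (mod 120).
Verify: 59 mod 8 = 3 ✓, 59 mod 3 = 2 ✓, 59 mod 5 = 4 ✓.

x ≡ 59 (mod 120).
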